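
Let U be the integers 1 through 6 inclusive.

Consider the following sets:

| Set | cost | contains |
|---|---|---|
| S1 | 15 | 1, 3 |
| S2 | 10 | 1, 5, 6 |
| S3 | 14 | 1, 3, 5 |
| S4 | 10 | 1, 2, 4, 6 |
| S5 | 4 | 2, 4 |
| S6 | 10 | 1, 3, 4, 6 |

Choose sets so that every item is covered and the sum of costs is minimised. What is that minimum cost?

24

S3, S4 together cover every item (S3 ∪ S4 = {1, 2, 3, 4, 5, 6}); total cost 14 + 10 = 24.
No covering selection has total cost below 24.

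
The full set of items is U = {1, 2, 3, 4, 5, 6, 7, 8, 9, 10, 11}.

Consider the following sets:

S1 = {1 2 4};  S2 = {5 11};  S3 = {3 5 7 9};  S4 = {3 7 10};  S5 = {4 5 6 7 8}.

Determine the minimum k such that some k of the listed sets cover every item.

S1, S2, S3, S4, and S5 cover everything between them: the union {1, 2, 3, 4, 5, 6, 7, 8, 9, 10, 11} is all of U.
No 4 of the 5 sets cover everything (all 5 combinations miss at least one item), so 5 is optimal.

5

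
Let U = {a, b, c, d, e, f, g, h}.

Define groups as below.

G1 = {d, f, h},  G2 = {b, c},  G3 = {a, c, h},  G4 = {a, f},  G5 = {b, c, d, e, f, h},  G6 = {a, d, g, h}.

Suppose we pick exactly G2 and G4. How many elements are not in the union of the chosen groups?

4

Union of G2, G4 = {a, b, c, f}.
Not covered: d, e, g, h — 4 elements.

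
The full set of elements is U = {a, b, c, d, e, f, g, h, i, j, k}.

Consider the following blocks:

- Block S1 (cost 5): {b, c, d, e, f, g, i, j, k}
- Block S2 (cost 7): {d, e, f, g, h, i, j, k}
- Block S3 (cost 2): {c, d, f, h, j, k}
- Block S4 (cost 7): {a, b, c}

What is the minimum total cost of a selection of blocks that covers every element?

14

S1, S3, S4 together cover every element (S1 ∪ S3 ∪ S4 = {a, b, c, d, e, f, g, h, i, j, k}); total cost 5 + 2 + 7 = 14.
No covering selection has total cost below 14.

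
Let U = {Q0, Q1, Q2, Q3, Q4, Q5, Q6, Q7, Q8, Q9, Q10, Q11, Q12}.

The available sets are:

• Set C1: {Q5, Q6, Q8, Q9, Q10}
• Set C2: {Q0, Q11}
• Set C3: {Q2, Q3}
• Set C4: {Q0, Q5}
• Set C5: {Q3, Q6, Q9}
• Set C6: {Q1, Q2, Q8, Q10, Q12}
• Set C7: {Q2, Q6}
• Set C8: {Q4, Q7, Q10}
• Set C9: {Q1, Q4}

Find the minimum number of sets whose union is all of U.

5

C2, C4, C5, C6, and C8 cover everything between them: the union {Q0, Q1, Q2, Q3, Q4, Q5, Q6, Q7, Q8, Q9, Q10, Q11, Q12} is all of U.
No 4 of the 9 sets cover everything (all 126 combinations miss at least one item), so 5 is optimal.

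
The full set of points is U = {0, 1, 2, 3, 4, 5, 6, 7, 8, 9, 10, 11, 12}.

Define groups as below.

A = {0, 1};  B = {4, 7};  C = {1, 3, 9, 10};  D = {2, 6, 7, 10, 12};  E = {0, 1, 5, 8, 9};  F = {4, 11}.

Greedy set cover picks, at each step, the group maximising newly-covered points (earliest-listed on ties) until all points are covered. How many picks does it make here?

4

Greedy: pick D (covers 5 new) → pick E (covers 5 new) → pick F (covers 2 new) → pick C (covers 1 new). Total picks: 4.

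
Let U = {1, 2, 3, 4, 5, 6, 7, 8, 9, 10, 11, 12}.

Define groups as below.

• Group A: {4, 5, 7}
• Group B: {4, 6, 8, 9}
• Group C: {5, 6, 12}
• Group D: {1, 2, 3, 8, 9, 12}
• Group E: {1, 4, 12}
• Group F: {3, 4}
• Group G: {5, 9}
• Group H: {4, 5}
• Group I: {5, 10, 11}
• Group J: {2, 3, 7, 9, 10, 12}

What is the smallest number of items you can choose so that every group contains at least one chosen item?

The 3 items {4, 5, 12} hit every group.
No choice of 2 items meets every group, so 3 is the minimum.

3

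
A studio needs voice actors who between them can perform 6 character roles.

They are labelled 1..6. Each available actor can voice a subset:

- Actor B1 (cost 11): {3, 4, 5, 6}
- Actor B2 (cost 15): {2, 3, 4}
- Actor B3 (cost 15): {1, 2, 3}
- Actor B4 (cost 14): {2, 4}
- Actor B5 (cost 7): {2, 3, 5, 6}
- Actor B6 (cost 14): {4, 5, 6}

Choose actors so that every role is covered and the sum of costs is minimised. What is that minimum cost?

B1, B3 together cover every role (B1 ∪ B3 = {1, 2, 3, 4, 5, 6}); total cost 11 + 15 = 26.
The greedy pick B5, B1, B3 costs 33; no covering selection beats 26.

26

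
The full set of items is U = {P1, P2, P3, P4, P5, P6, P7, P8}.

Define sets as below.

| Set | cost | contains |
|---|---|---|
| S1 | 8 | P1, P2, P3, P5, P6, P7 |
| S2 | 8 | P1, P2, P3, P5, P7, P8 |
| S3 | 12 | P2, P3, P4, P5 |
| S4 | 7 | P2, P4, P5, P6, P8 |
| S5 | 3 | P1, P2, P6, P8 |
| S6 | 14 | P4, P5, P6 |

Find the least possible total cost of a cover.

15

S2, S4 together cover every item (S2 ∪ S4 = {P1, P2, P3, P4, P5, P6, P7, P8}); total cost 8 + 7 = 15.
The greedy pick S5, S1, S4 costs 18; no covering selection beats 15.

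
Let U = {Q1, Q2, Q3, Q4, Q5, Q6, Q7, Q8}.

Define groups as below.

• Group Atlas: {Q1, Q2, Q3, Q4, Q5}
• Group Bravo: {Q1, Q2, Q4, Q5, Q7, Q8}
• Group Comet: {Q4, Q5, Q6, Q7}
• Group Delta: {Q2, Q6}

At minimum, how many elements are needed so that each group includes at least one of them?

H = {Q2, Q7} meets every group (each contains at least one member of H), and |H| = 2.
No single element lies in every group, so at least 2 are needed and 2 is optimal.

2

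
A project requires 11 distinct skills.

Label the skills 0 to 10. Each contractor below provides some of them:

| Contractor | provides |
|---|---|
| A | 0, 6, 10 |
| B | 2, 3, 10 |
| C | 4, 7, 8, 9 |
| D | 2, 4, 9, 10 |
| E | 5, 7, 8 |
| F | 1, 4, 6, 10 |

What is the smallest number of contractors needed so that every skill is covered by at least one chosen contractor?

Take {A, B, D, E, F}. Their union is {0, 1, 2, 3, 4, 5, 6, 7, 8, 9, 10}, which is all 11 skills.
No 4 of the 6 contractors cover everything (all 15 combinations miss at least one skill), so 5 is optimal.

5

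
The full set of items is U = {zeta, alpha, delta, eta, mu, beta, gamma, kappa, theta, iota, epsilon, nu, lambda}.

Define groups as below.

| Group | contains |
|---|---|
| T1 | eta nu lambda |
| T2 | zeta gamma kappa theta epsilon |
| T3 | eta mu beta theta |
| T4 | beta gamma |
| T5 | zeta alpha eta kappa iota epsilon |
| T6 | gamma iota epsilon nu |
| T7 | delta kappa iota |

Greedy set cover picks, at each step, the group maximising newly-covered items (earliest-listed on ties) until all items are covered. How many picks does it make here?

5

Greedy: pick T5 (covers 6 new) → pick T3 (covers 3 new) → pick T1 (covers 2 new) → pick T2 (covers 1 new) → pick T7 (covers 1 new). Total picks: 5.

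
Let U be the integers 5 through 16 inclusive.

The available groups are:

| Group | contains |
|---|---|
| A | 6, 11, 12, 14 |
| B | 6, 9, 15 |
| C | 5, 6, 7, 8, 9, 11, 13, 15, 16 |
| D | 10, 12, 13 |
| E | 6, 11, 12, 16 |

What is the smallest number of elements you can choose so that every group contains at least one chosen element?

H = {6, 10} meets every group (each contains at least one member of H), and |H| = 2.
The groups B, D are pairwise disjoint, so any hitting set needs a separate element for each — at least 2. Hence 2 is optimal.

2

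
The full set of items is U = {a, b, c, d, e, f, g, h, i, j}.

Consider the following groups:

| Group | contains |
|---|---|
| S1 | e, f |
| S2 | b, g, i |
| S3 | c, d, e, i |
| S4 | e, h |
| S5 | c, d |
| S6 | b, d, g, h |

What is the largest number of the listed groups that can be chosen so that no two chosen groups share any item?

S2, S4, S5 are pairwise disjoint (S2={b,g,i}; S4={e,h}; S5={c,d}).
Every remaining group overlaps one of these, and no 4 of the listed groups are pairwise disjoint, so 3 is the maximum.

3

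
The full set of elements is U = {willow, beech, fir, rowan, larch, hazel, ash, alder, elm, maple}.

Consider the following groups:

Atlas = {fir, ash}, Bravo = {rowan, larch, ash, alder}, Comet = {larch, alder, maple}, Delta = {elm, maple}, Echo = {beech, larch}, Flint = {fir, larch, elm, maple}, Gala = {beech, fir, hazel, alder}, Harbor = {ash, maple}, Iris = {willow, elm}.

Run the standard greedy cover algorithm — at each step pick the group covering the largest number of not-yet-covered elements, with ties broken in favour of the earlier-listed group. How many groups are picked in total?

Greedy: pick Bravo (covers 4 new) → pick Flint (covers 3 new) → pick Gala (covers 2 new) → pick Iris (covers 1 new). Total picks: 4.

4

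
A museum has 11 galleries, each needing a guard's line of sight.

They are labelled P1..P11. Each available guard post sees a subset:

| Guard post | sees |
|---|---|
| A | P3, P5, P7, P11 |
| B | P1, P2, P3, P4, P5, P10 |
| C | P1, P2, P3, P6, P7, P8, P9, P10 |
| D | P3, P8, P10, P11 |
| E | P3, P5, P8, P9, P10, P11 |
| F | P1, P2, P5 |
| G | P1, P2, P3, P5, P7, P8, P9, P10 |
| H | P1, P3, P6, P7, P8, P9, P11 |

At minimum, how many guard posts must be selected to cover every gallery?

2

B and H together: B ∪ H = {P1, P2, P3, P4, P5, P6, P7, P8, P9, P10, P11} — every gallery is covered.
No single guard post has all 11 galleries (the largest, C, has 8), so 2 is optimal.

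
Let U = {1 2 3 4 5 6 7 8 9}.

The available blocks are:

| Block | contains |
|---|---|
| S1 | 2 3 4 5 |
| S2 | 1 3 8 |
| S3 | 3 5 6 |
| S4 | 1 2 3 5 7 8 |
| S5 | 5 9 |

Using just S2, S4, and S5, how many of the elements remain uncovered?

Union of S2, S4, S5 = {1, 2, 3, 5, 7, 8, 9}.
Not covered: 4, 6 — 2 elements.

2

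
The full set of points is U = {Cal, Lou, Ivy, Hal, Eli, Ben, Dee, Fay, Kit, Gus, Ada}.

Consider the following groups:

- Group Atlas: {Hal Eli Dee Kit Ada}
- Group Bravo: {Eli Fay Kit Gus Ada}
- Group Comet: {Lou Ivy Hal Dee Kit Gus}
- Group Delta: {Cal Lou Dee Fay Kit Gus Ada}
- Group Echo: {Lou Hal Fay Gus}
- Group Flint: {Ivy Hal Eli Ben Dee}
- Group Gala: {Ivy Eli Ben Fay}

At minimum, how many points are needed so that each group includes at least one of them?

2

Take H = {Dee, Fay}. Each listed group contains at least one of these, so H is a hitting set of size 2.
No single point lies in every group, so at least 2 are needed and 2 is optimal.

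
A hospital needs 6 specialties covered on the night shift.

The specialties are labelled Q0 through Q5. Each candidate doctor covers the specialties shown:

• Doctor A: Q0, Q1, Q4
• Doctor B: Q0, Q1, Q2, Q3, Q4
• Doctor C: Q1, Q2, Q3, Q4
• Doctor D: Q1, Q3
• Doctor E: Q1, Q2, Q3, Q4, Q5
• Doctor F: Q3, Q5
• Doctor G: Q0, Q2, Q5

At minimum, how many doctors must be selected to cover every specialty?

2

Take {E, G}. Their union is {Q0, Q1, Q2, Q3, Q4, Q5}, which is all 6 specialties.
No single doctor has all 6 specialties (the largest, B, has 5), so 2 is optimal.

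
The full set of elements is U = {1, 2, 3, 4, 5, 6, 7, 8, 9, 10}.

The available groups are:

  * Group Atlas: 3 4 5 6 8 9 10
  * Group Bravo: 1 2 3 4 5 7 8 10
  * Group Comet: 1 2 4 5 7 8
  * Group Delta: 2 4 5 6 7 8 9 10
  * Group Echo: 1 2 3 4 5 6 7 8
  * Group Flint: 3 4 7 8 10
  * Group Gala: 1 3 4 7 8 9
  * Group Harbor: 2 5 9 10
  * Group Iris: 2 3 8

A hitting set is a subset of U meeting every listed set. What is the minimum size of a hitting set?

2

H = {5, 8} meets every group (each contains at least one member of H), and |H| = 2.
No single element lies in every group, so at least 2 are needed and 2 is optimal.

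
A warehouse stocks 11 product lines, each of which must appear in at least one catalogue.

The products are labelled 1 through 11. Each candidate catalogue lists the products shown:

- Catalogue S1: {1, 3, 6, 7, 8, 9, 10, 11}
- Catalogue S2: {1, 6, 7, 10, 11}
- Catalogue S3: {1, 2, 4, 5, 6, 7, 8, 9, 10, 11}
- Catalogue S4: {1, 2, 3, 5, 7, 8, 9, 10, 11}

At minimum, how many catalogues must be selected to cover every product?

2

Take {S1, S3}. Their union is {1, 2, 3, 4, 5, 6, 7, 8, 9, 10, 11}, which is all 11 products.
No single catalogue has all 11 products (the largest, S3, has 10), so 2 is optimal.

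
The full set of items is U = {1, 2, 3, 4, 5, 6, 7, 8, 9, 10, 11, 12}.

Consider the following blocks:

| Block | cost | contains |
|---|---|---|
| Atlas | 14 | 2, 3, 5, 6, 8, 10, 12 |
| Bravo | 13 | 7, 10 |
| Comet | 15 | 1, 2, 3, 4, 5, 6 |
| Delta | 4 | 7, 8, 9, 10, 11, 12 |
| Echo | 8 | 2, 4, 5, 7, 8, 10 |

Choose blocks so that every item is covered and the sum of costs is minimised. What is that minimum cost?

Comet, Delta together cover every item (Comet ∪ Delta = {1, 2, 3, 4, 5, 6, 7, 8, 9, 10, 11, 12}); total cost 15 + 4 = 19.
No covering selection has total cost below 19.

19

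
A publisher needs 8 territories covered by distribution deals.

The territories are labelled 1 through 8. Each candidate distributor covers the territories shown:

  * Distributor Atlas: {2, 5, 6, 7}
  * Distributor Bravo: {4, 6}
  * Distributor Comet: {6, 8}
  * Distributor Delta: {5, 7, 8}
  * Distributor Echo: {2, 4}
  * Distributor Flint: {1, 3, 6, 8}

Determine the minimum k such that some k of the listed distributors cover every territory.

3

Take {Atlas, Echo, Flint}. Their union is {1, 2, 3, 4, 5, 6, 7, 8}, which is all 8 territories.
Only Flint contains 1, so Flint is forced; the remaining 4 territories need at least 2 more distributors (each remaining distributor adds at most 3) — so at least 3 distributors are needed, and 3 is optimal.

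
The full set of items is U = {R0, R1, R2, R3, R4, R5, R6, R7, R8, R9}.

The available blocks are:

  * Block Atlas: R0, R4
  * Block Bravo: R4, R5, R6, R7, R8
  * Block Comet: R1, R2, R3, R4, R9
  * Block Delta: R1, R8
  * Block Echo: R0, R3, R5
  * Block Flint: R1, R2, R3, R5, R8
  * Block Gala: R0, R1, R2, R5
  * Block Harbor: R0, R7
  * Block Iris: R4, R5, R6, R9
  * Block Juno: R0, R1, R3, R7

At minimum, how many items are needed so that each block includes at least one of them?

3

The 3 items {R0, R1, R4} hit every block.
The blocks Delta, Harbor, Iris are pairwise disjoint, so any hitting set needs a separate item for each — at least 3. Hence 3 is optimal.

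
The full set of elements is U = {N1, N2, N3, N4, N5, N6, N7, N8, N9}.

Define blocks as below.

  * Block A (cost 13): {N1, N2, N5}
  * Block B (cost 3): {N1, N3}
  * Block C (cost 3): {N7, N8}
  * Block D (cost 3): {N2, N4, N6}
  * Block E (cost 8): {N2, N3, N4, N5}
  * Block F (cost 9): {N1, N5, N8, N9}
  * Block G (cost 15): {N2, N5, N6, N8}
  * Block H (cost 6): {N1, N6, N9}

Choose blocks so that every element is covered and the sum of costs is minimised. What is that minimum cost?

C, E, H together cover every element (C ∪ E ∪ H = {N1, N2, N3, N4, N5, N6, N7, N8, N9}); total cost 3 + 8 + 6 = 17.
The greedy pick D, B, C, F costs 18; no covering selection beats 17.

17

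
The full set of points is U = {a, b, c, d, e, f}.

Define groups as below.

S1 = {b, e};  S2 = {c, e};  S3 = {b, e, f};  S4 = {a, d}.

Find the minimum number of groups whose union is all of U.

S2 and S3 and S4 together: S2 ∪ S3 ∪ S4 = {a, b, c, d, e, f} — every point is covered.
Only S4 contains a, so S4 is forced; the remaining 4 points need at least 2 more groups (each remaining group adds at most 3) — so at least 3 groups are needed, and 3 is optimal.

3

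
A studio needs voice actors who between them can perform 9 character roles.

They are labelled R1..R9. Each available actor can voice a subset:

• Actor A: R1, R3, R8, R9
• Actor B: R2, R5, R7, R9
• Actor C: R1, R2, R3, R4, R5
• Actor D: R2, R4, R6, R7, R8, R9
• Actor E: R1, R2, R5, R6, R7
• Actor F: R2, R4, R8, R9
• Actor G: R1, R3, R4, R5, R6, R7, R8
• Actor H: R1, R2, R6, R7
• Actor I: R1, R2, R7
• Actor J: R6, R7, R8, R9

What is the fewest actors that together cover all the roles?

F and G together: F ∪ G = {R1, R2, R3, R4, R5, R6, R7, R8, R9} — every role is covered.
No single actor has all 9 roles (the largest, G, has 7), so 2 is optimal.

2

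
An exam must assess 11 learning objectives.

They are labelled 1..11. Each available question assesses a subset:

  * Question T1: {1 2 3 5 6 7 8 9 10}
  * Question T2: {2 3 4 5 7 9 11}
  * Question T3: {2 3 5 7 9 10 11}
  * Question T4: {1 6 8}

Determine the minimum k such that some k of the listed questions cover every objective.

Take {T1, T2}. Their union is {1, 2, 3, 4, 5, 6, 7, 8, 9, 10, 11}, which is all 11 objectives.
No single question has all 11 objectives (the largest, T1, has 9), so 2 is optimal.

2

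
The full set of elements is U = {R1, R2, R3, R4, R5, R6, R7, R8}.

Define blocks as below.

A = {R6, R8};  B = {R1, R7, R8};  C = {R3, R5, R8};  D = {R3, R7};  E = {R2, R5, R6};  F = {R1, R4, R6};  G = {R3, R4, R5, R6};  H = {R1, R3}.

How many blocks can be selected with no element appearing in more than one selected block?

2

B, G are pairwise disjoint (B={R1,R7,R8}; G={R3,R4,R5,R6}).
Every remaining block overlaps one of these, and no 3 of the listed blocks are pairwise disjoint, so 2 is the maximum.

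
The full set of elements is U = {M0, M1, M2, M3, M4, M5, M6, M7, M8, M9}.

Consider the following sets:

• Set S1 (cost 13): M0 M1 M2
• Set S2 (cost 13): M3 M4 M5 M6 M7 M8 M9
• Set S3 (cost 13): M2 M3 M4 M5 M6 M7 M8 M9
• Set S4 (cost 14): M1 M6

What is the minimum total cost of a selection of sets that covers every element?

S1, S3 together cover every element (S1 ∪ S3 = {M0, M1, M2, M3, M4, M5, M6, M7, M8, M9}); total cost 13 + 13 = 26.
No covering selection has total cost below 26.

26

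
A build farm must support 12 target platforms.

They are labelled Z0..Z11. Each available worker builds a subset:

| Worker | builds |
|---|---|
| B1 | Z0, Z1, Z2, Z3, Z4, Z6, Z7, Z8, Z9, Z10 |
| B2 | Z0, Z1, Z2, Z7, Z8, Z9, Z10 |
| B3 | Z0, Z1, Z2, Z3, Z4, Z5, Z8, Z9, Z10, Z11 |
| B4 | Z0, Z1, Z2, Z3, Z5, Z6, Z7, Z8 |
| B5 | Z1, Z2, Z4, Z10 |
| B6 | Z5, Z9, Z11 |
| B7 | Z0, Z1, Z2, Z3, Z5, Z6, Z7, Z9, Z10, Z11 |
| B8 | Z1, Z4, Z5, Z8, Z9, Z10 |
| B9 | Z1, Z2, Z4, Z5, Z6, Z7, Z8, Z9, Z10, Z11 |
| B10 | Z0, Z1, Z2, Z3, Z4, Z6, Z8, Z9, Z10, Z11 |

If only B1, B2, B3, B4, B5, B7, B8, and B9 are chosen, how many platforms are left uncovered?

0

Union of B1, B2, B3, B4, B5, B7, B8, B9 = {Z0, Z1, Z2, Z3, Z4, Z5, Z6, Z7, Z8, Z9, Z10, Z11} — that's every platform, so 0 are uncovered.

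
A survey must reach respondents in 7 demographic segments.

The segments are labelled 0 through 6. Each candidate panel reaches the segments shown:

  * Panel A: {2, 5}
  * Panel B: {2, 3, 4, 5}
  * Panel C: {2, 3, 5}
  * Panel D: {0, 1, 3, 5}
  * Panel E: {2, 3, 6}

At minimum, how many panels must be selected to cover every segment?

3

B and D and E together: B ∪ D ∪ E = {0, 1, 2, 3, 4, 5, 6} — every segment is covered.
Only D contains 0, so D is forced; the remaining 3 segments need at least 2 more panels (each remaining panel adds at most 2) — so at least 3 panels are needed, and 3 is optimal.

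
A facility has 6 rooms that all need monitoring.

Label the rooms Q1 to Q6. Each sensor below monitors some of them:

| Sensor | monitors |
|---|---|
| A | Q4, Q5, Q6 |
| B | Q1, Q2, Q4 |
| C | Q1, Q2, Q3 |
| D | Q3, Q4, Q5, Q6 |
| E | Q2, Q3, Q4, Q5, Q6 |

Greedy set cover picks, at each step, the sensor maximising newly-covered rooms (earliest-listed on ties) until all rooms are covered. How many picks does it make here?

Greedy: pick E (covers 5 new) → pick B (covers 1 new). Total picks: 2.

2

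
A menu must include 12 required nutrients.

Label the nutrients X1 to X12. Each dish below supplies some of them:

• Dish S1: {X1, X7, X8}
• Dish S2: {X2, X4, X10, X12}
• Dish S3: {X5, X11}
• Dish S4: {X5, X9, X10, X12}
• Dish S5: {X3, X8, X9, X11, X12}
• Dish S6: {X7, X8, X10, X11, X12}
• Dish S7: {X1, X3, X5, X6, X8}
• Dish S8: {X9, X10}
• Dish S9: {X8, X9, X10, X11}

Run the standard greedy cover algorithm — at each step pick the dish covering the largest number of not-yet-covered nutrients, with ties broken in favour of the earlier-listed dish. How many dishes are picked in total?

4

Greedy: pick S5 (covers 5 new) → pick S2 (covers 3 new) → pick S7 (covers 3 new) → pick S1 (covers 1 new). Total picks: 4.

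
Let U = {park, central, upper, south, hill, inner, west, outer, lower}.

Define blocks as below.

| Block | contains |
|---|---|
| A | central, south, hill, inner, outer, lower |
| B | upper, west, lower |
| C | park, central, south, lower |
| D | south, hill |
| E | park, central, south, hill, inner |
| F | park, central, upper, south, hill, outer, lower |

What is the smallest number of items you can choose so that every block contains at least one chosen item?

2

H = {south, lower} meets every block (each contains at least one member of H), and |H| = 2.
The blocks B, E are pairwise disjoint, so any hitting set needs a separate item for each — at least 2. Hence 2 is optimal.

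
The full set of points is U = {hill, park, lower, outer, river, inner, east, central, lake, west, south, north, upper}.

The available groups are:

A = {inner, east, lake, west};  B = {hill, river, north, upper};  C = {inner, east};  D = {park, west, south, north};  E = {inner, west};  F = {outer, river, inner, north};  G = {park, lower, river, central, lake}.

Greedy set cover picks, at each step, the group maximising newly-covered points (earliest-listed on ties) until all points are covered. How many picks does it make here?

5

Greedy: pick G (covers 5 new) → pick A (covers 3 new) → pick B (covers 3 new) → pick D (covers 1 new) → pick F (covers 1 new). Total picks: 5.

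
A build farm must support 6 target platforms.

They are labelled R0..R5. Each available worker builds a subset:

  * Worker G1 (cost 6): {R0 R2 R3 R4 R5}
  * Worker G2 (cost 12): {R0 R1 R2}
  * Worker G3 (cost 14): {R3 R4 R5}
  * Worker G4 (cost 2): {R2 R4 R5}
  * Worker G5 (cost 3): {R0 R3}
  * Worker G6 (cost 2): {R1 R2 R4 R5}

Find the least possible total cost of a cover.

5

G5, G6 together cover every platform (G5 ∪ G6 = {R0, R1, R2, R3, R4, R5}); total cost 3 + 2 = 5.
No covering selection has total cost below 5.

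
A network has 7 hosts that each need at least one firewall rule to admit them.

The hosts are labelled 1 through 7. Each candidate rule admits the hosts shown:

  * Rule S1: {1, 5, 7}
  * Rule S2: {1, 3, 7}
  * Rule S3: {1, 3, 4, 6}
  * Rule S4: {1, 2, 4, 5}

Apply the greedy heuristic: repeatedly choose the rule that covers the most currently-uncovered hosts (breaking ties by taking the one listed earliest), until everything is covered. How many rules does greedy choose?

3

Greedy: pick S3 (covers 4 new) → pick S1 (covers 2 new) → pick S4 (covers 1 new). Total picks: 3.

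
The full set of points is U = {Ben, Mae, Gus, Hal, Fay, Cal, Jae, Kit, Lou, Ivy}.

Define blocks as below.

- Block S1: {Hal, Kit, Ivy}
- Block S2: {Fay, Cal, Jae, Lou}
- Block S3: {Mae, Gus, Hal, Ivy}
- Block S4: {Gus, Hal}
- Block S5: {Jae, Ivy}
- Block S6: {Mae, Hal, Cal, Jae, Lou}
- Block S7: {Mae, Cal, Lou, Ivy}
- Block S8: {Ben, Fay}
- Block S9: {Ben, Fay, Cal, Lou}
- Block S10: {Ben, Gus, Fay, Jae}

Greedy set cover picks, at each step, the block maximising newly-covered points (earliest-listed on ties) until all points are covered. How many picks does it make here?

Greedy: pick S6 (covers 5 new) → pick S10 (covers 3 new) → pick S1 (covers 2 new). Total picks: 3.

3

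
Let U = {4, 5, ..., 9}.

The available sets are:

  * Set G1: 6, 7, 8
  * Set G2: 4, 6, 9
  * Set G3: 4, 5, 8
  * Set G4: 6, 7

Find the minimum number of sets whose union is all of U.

3

Take {G1, G2, G3}. Their union is {4, 5, 6, 7, 8, 9}, which is all 6 items.
Only G3 contains 5, so G3 is forced; the remaining 3 items need at least 2 more sets (each remaining set adds at most 2) — so at least 3 sets are needed, and 3 is optimal.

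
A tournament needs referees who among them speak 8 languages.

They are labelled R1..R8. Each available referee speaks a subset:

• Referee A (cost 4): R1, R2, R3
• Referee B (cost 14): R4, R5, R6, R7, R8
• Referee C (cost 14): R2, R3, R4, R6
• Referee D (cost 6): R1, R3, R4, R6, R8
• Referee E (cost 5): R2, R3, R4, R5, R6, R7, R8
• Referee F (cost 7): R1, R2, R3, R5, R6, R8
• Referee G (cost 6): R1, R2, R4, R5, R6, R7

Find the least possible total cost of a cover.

9

A, E together cover every language (A ∪ E = {R1, R2, R3, R4, R5, R6, R7, R8}); total cost 4 + 5 = 9.
No covering selection has total cost below 9.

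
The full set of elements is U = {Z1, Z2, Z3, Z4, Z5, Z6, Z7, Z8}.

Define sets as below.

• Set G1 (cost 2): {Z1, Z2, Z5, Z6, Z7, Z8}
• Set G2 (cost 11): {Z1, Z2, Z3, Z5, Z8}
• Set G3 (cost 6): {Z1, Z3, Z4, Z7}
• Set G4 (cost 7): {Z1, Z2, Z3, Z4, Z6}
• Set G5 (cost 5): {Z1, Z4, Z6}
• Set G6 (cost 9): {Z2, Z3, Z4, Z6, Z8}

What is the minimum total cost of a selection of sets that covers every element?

G1, G3 together cover every element (G1 ∪ G3 = {Z1, Z2, Z3, Z4, Z5, Z6, Z7, Z8}); total cost 2 + 6 = 8.
No covering selection has total cost below 8.

8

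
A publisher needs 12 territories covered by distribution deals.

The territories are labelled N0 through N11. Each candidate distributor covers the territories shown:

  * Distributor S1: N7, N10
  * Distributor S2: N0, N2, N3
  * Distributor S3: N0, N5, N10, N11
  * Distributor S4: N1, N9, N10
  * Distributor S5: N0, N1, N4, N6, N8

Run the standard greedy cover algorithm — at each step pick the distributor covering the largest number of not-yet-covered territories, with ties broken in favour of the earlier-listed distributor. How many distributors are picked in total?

5

Greedy: pick S5 (covers 5 new) → pick S3 (covers 3 new) → pick S2 (covers 2 new) → pick S1 (covers 1 new) → pick S4 (covers 1 new). Total picks: 5.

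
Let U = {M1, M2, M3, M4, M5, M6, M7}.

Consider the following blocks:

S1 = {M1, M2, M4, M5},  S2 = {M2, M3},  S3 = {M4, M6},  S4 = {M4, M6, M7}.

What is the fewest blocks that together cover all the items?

S1, S2, and S4 cover everything between them: the union {M1, M2, M3, M4, M5, M6, M7} is all of U.
Only S1 contains M1, so S1 is forced; the remaining 3 items need at least 2 more blocks (each remaining block adds at most 2) — so at least 3 blocks are needed, and 3 is optimal.

3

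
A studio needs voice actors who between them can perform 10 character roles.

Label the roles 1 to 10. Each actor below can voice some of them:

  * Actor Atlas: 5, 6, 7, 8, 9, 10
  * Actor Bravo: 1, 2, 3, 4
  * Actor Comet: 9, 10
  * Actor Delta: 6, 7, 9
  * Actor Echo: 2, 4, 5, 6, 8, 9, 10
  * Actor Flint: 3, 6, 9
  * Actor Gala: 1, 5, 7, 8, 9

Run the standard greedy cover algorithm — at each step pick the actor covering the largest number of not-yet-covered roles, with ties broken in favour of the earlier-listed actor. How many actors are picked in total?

Greedy: pick Echo (covers 7 new) → pick Bravo (covers 2 new) → pick Atlas (covers 1 new). Total picks: 3.
(The true minimum cover uses only 2 actors, so greedy is not optimal here.)

3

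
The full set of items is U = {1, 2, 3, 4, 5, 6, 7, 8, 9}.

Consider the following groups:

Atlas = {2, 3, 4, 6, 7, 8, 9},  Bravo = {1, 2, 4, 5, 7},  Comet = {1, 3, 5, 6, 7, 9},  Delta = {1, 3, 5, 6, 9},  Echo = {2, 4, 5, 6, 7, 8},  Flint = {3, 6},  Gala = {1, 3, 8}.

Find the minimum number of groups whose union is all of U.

2

Take {Comet, Echo}. Their union is {1, 2, 3, 4, 5, 6, 7, 8, 9}, which is all 9 items.
No single group has all 9 items (the largest, Atlas, has 7), so 2 is optimal.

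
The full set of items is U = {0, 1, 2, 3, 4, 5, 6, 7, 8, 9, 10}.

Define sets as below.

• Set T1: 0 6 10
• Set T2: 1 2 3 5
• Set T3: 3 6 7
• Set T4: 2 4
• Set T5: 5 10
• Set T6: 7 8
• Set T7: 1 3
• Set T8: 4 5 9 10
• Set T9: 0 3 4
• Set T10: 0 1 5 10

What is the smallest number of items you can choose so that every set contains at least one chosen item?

H = {1, 4, 7, 10} meets every set (each contains at least one member of H), and |H| = 4.
The sets T1, T4, T6, T7 are pairwise disjoint, so any hitting set needs a separate item for each — at least 4. Hence 4 is optimal.

4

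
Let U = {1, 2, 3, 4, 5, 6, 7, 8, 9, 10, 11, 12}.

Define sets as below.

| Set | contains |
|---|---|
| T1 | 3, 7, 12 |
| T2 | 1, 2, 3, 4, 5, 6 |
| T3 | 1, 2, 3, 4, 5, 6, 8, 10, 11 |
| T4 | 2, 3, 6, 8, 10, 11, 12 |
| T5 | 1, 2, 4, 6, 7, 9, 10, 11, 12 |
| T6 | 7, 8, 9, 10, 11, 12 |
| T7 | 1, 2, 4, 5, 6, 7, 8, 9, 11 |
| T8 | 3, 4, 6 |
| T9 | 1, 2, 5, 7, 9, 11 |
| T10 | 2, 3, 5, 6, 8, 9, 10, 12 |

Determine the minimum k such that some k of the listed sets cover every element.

2

T7 and T10 together: T7 ∪ T10 = {1, 2, 3, 4, 5, 6, 7, 8, 9, 10, 11, 12} — every element is covered.
No single set has all 12 elements (the largest, T3, has 9), so 2 is optimal.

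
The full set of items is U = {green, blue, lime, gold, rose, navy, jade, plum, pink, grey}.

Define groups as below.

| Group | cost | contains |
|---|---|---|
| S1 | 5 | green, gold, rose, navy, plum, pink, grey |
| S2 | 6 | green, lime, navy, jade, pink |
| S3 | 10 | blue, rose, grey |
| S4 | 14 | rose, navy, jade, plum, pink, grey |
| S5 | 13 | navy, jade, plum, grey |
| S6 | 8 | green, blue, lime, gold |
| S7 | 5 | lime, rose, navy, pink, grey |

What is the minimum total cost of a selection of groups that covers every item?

S1, S2, S6 together cover every item (S1 ∪ S2 ∪ S6 = {green, blue, lime, gold, rose, navy, jade, plum, pink, grey}); total cost 5 + 6 + 8 = 19.
No covering selection has total cost below 19.

19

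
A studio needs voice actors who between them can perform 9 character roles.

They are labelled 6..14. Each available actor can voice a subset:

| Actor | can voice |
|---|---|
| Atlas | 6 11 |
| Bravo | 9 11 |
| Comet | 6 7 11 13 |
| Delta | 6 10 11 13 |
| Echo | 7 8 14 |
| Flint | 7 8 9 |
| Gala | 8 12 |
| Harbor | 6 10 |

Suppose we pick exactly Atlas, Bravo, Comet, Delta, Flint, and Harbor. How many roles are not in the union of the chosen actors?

2

Union of Atlas, Bravo, Comet, Delta, Flint, Harbor = {6, 7, 8, 9, 10, 11, 13}.
Not covered: 12, 14 — 2 roles.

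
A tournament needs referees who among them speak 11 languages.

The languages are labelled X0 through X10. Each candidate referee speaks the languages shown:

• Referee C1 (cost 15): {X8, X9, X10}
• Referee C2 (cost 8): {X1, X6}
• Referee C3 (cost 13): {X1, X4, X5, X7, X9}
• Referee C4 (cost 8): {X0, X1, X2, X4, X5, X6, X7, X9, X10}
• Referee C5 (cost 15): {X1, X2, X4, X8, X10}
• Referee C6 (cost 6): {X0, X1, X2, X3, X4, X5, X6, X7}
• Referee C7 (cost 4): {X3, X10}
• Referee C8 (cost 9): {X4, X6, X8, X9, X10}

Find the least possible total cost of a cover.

15

C6, C8 together cover every language (C6 ∪ C8 = {X0, X1, X2, X3, X4, X5, X6, X7, X8, X9, X10}); total cost 6 + 9 = 15.
No covering selection has total cost below 15.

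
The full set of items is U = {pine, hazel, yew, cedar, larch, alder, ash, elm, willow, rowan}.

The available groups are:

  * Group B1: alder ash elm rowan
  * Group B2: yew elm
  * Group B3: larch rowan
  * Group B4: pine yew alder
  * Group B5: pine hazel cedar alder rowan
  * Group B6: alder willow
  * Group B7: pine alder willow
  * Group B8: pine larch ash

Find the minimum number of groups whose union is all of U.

4

Take {B2, B5, B6, B8}. Their union is {pine, hazel, yew, cedar, larch, alder, ash, elm, willow, rowan}, which is all 10 items.
Only B5 contains hazel, so B5 is forced; the remaining 5 items need at least 3 more groups (each remaining group adds at most 2) — so at least 4 groups are needed, and 4 is optimal.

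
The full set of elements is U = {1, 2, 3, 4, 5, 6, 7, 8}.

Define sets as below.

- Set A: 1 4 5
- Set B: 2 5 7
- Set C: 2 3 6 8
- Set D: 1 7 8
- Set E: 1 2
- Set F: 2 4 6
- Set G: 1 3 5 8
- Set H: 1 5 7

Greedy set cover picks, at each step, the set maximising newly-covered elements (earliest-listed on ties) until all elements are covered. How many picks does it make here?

Greedy: pick C (covers 4 new) → pick A (covers 3 new) → pick B (covers 1 new). Total picks: 3.

3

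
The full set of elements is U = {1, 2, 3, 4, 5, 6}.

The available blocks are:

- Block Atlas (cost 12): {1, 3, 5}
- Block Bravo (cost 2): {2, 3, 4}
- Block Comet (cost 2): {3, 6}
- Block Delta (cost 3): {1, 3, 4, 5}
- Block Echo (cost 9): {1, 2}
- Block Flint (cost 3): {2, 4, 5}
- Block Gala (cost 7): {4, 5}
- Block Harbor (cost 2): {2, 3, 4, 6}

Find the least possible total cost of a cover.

5

Delta, Harbor together cover every element (Delta ∪ Harbor = {1, 2, 3, 4, 5, 6}); total cost 3 + 2 = 5.
No covering selection has total cost below 5.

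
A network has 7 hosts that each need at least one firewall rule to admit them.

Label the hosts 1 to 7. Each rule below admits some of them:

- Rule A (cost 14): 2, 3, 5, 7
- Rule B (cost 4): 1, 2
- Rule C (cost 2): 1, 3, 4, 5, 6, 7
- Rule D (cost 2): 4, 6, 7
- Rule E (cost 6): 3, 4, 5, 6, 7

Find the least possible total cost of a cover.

6

B, C together cover every host (B ∪ C = {1, 2, 3, 4, 5, 6, 7}); total cost 4 + 2 = 6.
No covering selection has total cost below 6.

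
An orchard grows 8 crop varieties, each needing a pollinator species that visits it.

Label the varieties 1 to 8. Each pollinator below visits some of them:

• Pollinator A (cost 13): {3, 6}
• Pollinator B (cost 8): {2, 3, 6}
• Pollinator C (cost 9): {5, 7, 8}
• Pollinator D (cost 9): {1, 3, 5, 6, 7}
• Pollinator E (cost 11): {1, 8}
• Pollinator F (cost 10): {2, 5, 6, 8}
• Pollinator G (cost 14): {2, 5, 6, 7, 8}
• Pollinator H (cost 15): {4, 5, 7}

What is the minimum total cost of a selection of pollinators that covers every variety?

34

D, F, H together cover every variety (D ∪ F ∪ H = {1, 2, 3, 4, 5, 6, 7, 8}); total cost 9 + 10 + 15 = 34.
No covering selection has total cost below 34.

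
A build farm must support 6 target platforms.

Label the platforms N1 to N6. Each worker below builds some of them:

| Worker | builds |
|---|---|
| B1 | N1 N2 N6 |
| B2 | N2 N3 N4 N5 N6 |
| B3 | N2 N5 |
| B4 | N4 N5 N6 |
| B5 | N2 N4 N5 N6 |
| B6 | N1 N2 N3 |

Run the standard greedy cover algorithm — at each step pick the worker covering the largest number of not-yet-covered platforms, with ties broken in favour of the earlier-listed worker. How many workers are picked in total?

2

Greedy: pick B2 (covers 5 new) → pick B1 (covers 1 new). Total picks: 2.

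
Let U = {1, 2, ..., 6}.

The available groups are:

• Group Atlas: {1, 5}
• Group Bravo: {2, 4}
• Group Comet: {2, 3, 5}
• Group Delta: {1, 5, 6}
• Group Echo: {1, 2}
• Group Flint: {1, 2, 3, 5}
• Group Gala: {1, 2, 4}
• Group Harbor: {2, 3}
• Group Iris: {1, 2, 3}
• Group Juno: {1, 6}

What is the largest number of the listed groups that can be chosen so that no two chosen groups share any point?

2

Atlas, Bravo are pairwise disjoint (Atlas={1,5}; Bravo={2,4}).
Every remaining group overlaps one of these, and no 3 of the listed groups are pairwise disjoint, so 2 is the maximum.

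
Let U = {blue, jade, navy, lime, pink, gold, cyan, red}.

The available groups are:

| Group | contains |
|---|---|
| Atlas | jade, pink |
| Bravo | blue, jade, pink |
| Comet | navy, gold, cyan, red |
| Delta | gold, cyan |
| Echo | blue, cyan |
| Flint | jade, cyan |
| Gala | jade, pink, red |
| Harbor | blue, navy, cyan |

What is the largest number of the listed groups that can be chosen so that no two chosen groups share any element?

Bravo, Delta are pairwise disjoint (Bravo={blue,jade,pink}; Delta={gold,cyan}).
Every remaining group overlaps one of these, and no 3 of the listed groups are pairwise disjoint, so 2 is the maximum.

2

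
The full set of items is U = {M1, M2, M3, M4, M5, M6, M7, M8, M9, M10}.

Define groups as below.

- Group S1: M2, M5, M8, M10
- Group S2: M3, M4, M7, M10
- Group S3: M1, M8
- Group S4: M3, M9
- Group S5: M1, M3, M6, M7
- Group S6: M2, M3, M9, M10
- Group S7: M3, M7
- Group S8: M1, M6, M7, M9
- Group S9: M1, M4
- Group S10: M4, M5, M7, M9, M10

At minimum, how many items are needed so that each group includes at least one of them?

3

The 3 items {M1, M3, M5} hit every group.
The groups S1, S4, S9 are pairwise disjoint, so any hitting set needs a separate item for each — at least 3. Hence 3 is optimal.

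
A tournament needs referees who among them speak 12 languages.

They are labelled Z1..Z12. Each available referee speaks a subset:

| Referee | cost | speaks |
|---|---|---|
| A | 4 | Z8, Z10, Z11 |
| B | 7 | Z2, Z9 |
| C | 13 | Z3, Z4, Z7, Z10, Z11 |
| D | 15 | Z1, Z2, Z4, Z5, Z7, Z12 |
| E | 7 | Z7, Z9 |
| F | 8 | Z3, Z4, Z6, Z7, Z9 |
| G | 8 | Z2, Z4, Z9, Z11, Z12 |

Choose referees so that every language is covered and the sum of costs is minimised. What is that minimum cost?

27

A, D, F together cover every language (A ∪ D ∪ F = {Z1, Z2, Z3, Z4, Z5, Z6, Z7, Z8, Z9, Z10, Z11, Z12}); total cost 4 + 15 + 8 = 27.
No covering selection has total cost below 27.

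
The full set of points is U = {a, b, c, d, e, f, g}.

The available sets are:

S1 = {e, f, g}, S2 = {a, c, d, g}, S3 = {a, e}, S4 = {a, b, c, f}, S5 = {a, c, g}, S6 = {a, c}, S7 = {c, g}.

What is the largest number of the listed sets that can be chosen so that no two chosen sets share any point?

2

S1, S6 are pairwise disjoint (S1={e,f,g}; S6={a,c}).
Every remaining set overlaps one of these, and no 3 of the listed sets are pairwise disjoint, so 2 is the maximum.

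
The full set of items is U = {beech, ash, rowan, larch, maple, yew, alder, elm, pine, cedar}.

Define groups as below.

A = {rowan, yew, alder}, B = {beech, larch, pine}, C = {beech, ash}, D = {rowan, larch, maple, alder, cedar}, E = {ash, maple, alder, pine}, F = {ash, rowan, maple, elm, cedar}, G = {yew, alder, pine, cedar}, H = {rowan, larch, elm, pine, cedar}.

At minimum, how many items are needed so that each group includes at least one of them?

3

T = {beech, rowan, pine} meets every group (each contains at least one member of T), and |T| = 3.
No choice of 2 items meets every group, so 3 is the minimum.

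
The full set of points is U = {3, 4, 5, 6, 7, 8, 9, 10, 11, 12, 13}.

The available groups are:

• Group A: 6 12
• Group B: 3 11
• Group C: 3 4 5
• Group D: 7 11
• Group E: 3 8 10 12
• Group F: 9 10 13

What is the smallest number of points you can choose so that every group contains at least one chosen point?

4

The 4 points {4, 6, 10, 11} hit every group.
The groups A, C, D, F are pairwise disjoint, so any hitting set needs a separate point for each — at least 4. Hence 4 is optimal.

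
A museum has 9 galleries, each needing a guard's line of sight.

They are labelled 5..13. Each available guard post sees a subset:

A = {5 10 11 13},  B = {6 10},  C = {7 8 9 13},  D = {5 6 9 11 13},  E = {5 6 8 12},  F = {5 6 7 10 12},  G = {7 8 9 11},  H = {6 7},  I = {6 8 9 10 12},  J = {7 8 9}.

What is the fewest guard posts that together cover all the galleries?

Take {A, C, E}. Their union is {5, 6, 7, 8, 9, 10, 11, 12, 13}, which is all 9 galleries.
No 2 of the 10 guard posts cover everything (all 45 combinations miss at least one gallery), so 3 is optimal.

3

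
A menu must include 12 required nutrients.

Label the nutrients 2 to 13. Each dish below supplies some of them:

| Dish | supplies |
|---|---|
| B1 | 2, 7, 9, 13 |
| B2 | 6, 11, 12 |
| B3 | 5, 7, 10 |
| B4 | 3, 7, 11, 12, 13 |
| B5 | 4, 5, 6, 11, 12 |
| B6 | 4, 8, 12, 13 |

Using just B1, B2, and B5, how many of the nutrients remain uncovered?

3

Union of B1, B2, B5 = {2, 4, 5, 6, 7, 9, 11, 12, 13}.
Not covered: 3, 8, 10 — 3 nutrients.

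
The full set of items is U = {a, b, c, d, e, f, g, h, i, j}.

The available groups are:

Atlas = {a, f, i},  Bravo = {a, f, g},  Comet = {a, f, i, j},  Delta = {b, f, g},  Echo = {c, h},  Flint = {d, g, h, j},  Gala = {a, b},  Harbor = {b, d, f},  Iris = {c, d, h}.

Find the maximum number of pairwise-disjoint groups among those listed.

Echo, Gala are pairwise disjoint (Echo={c,h}; Gala={a,b}).
Every remaining group overlaps one of these, and no 3 of the listed groups are pairwise disjoint, so 2 is the maximum.

2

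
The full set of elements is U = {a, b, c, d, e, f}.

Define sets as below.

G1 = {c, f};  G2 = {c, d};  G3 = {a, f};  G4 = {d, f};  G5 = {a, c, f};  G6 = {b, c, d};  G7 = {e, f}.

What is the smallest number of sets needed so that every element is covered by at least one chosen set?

3

G3 and G6 and G7 together: G3 ∪ G6 ∪ G7 = {a, b, c, d, e, f} — every element is covered.
Only G6 contains b, so G6 is forced; the remaining 3 elements need at least 2 more sets (each remaining set adds at most 2) — so at least 3 sets are needed, and 3 is optimal.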